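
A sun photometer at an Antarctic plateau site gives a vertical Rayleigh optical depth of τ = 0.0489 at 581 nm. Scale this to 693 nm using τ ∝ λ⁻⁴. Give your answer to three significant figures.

τ(693 nm) = τ(581 nm) × (581/693)⁴ = 0.0489 × (0.8384)⁴ = 0.0489 × 0.4941 = 0.0242.

0.0242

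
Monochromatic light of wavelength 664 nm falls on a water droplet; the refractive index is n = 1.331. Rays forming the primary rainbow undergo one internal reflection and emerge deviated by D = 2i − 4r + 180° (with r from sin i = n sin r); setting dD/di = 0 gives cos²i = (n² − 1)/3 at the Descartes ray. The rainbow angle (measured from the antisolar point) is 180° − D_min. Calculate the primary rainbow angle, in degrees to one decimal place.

42.4°

cos²i = (1.77156 − 1)/3 = 0.25719; i = arccos(0.50714) = 59.527°.
sin r = sin 59.527°/1.331 = 0.64753; r = 40.356°.
D_min = 2·59.527° − 4·40.356° + 180° = 137.630°.
Rainbow angle = 180° − D_min = 42.370°.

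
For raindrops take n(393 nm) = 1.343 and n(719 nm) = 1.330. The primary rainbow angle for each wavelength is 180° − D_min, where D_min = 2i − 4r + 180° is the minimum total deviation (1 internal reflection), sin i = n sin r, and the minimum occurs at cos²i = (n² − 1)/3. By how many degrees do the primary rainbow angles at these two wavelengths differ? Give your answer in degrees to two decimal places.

1.87°

At 393 nm (n = 1.343): cos²i = 0.26788 → i = 58.830°, r = 39.577°, D_min = 139.354°, rainbow angle = 40.646°.
At 719 nm (n = 1.330): cos²i = 0.25630 → i = 59.585°, r = 40.422°, D_min = 137.484°, rainbow angle = 42.516°.
Angular width = |40.646° − 42.516°| = 1.871°.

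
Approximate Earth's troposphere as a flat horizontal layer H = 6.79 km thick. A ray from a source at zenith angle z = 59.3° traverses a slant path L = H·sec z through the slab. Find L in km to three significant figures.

sec z = 1/cos 59.3° = 1.9587.
L = 6.79 × 1.9587 = 13.300 km.

13.3 km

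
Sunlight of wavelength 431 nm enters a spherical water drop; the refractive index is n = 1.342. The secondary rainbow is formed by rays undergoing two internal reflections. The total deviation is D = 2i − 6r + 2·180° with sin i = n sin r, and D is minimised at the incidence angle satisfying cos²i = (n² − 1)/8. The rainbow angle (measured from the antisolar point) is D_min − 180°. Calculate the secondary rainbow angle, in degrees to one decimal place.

cos²i = (1.80096 − 1)/8 = 0.10012; i = arccos(0.31642) = 71.554°.
sin r = sin 71.554°/1.342 = 0.70687; r = 44.981°.
D_min = 2·71.554° − 6·44.981° + 360° = 233.222°.
Rainbow angle = D_min − 180° = 53.222°.

53.2°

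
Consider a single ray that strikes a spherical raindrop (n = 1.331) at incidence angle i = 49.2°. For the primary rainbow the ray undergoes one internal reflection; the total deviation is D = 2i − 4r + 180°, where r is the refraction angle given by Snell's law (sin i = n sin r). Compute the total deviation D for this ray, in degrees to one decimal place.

139.7°

sin r = sin 49.2° / 1.331 = 0.7570/1.331 = 0.5687; r = 34.66°.
D = 2·49.2° − 4·34.66° + 180° = 98.40° − 138.65° + 180° = 139.75°.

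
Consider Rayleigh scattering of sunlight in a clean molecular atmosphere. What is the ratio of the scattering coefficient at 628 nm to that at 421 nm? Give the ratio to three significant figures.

Rayleigh scattering ∝ λ⁻⁴, so the ratio of coefficients is the inverse fourth power of the wavelength ratio.
σ(628)/σ(421) = (421/628)⁴ = (0.6704)⁴ = 0.202.

0.202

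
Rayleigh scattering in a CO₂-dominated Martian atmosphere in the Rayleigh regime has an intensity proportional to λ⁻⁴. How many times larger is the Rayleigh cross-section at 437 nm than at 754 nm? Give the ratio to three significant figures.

Rayleigh scattering ∝ λ⁻⁴, so the ratio of coefficients is the inverse fourth power of the wavelength ratio.
σ(437)/σ(754) = (754/437)⁴ = (1.7254)⁴ = 8.863.

8.86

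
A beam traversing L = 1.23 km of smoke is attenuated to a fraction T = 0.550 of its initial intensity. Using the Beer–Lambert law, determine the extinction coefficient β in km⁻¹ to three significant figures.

Beer–Lambert: T = exp(−βL) ⇒ β = −ln(T)/L = −ln(0.550)/1.23 = 0.5978/1.23 = 0.486 km⁻¹.

0.486 km⁻¹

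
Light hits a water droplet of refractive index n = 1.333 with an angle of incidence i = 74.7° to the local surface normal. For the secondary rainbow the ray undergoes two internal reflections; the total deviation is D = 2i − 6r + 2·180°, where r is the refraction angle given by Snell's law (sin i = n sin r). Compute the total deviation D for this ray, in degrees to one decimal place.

231.3°

sin r = sin 74.7° / 1.333 = 0.9646/1.333 = 0.7236; r = 46.35°.
D = 2·74.7° − 6·46.35° + 2·180° = 149.40° − 278.11° + 360° = 231.29°.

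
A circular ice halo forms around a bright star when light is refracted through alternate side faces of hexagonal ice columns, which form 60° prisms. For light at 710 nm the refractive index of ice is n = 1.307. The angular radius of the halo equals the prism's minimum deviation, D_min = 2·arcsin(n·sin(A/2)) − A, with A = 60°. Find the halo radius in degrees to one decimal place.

21.6°

n·sin(A/2) = 1.307 × sin 30° = 1.307 × 0.5000 = 0.6535.
D_min = 2·arcsin(0.6535) − 60° = 2 × 40.806° − 60° = 21.612°.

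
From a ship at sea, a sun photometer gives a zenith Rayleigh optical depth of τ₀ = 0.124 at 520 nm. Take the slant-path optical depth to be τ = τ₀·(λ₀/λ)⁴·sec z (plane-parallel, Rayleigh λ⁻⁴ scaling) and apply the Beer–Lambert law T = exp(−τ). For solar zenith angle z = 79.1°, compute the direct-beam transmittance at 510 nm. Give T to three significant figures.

0.492

sec 79.1° = 5.2883.
τ = 0.124 × (520/510)⁴ × 5.2883 = 0.124 × 1.0808 × 5.2883 = 0.7087.
T = exp(−0.7087) = 0.4923.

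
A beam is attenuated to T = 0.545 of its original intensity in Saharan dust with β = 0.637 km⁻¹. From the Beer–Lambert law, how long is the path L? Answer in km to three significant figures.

0.953 km

Beer–Lambert: T = exp(−βL) ⇒ L = −ln(T)/β = −ln(0.545)/0.637 = 0.6070/0.637 = 0.9529 km.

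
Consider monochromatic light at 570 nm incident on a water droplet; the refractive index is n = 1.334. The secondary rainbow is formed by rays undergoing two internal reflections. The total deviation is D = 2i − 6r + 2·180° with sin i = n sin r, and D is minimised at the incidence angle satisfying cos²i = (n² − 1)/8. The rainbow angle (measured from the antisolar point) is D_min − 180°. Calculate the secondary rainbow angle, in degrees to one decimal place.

51.2°

cos²i = (1.77956 − 1)/8 = 0.09744; i = arccos(0.31216) = 71.810°.
sin r = sin 71.810°/1.334 = 0.71217; r = 45.411°.
D_min = 2·71.810° − 6·45.411° + 360° = 231.153°.
Rainbow angle = D_min − 180° = 51.153°.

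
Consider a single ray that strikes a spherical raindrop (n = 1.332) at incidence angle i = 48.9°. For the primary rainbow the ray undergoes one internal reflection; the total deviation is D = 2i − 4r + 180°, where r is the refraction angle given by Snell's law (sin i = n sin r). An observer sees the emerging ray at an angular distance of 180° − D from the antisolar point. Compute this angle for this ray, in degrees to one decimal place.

40.0°

sin r = sin 48.9° / 1.332 = 0.7536/1.332 = 0.5657; r = 34.45°.
D = 2·48.9° − 4·34.45° + 180° = 97.80° − 137.81° + 180° = 139.99°.
Angle from antisolar point = 180° − D = 40.01°.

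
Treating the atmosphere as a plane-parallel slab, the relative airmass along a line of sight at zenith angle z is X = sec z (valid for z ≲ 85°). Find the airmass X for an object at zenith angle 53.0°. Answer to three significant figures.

1.66

X = sec z = 1/cos 53.0° = 1/0.6018 = 1.6616.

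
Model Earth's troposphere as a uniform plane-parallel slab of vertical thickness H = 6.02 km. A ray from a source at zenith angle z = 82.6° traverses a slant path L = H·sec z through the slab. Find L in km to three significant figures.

sec z = 1/cos 82.6° = 7.7642.
L = 6.02 × 7.7642 = 46.741 km.

46.7 km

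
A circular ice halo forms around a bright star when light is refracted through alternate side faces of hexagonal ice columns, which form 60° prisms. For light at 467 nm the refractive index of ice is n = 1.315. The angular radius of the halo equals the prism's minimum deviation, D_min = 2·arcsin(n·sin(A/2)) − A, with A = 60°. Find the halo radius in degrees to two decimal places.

22.22°

n·sin(A/2) = 1.315 × sin 30° = 1.315 × 0.5000 = 0.6575.
D_min = 2·arcsin(0.6575) − 60° = 2 × 41.109° − 60° = 22.219°.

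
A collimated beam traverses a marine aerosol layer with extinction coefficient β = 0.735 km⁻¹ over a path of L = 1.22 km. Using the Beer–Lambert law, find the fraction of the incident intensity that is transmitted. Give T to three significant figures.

τ = β·L = 0.735 × 1.22 = 0.8967.
T = exp(−0.8967) = 0.4079.

0.408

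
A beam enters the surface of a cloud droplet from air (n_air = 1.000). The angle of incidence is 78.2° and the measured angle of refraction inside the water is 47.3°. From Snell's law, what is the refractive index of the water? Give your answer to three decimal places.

1.332

n = sin θ_i / sin θ_r = sin 78.2° / sin 47.3° = 0.9789 / 0.7349 = 1.3319.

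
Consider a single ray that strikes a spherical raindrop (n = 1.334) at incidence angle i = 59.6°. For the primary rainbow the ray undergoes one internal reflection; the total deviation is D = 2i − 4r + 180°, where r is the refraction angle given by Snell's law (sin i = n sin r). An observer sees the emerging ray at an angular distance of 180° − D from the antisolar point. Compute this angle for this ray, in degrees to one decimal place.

sin r = sin 59.6° / 1.334 = 0.8625/1.334 = 0.6466; r = 40.28°.
D = 2·59.6° − 4·40.28° + 180° = 119.20° − 161.13° + 180° = 138.07°.
Angle from antisolar point = 180° − D = 41.93°.

41.9°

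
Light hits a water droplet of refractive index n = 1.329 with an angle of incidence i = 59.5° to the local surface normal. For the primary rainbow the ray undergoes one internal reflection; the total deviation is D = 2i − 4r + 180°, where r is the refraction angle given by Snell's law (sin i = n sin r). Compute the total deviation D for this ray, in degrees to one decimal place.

137.3°

sin r = sin 59.5° / 1.329 = 0.8616/1.329 = 0.6483; r = 40.42°.
D = 2·59.5° − 4·40.42° + 180° = 119.00° − 161.66° + 180° = 137.34°.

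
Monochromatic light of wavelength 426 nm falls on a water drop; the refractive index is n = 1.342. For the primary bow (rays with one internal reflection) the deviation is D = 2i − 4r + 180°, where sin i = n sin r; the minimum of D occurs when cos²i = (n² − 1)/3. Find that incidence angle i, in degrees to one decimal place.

58.9°

cos²i = (1.342² − 1)/3 = (1.80096 − 1)/3 = 0.26699.
cos i = 0.51671, so i = 58.888°.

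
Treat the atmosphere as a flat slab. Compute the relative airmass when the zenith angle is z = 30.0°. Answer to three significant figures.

1.15

X = sec z = 1/cos 30.0° = 1/0.8660 = 1.1547.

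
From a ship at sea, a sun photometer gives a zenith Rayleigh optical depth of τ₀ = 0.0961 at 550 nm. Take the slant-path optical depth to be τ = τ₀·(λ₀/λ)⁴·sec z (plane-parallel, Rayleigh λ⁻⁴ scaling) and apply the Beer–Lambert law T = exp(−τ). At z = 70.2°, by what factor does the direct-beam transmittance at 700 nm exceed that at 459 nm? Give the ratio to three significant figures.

Airmass: sec 70.2° = 2.9521.
τ(700 nm) = 0.0961 × (550/700)⁴ × 2.9521 = 0.0961 × 0.3811 × 2.9521 = 0.1081.
τ(459 nm) = 0.0961 × (550/459)⁴ × 2.9521 = 0.0961 × 2.0616 × 2.9521 = 0.5849.
T(700)/T(459) = exp(τ_B − τ_A) = exp(0.4767) = 1.6108.

1.61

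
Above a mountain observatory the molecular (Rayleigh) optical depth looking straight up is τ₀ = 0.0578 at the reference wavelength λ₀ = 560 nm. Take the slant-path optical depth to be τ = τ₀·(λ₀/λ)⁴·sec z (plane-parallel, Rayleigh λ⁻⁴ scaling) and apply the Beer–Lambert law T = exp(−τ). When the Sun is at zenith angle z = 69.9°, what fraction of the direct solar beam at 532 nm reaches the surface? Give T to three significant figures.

0.813

sec 69.9° = 2.9099.
τ = 0.0578 × (560/532)⁴ × 2.9099 = 0.0578 × 1.2277 × 2.9099 = 0.2065.
T = exp(−0.2065) = 0.8134.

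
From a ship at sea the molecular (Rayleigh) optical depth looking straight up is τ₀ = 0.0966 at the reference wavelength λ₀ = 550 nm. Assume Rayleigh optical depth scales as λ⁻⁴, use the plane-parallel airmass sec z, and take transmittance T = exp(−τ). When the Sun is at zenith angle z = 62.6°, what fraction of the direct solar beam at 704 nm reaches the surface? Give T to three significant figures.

sec 62.6° = 2.1730.
τ = 0.0966 × (550/704)⁴ × 2.1730 = 0.0966 × 0.3725 × 2.1730 = 0.0782.
T = exp(−0.0782) = 0.9248.

0.925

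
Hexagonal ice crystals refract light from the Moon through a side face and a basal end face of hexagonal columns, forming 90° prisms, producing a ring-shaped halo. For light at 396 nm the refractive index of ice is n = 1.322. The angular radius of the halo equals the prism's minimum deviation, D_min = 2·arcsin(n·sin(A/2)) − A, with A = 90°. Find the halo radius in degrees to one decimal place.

48.4°

n·sin(A/2) = 1.322 × sin 45° = 1.322 × 0.7071 = 0.9348.
D_min = 2·arcsin(0.9348) − 90° = 2 × 69.195° − 90° = 48.390°.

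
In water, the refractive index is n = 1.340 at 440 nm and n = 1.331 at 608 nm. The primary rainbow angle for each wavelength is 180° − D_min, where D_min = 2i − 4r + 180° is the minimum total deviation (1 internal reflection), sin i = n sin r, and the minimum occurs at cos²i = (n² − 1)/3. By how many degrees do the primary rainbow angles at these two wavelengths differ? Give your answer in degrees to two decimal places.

At 440 nm (n = 1.340): cos²i = 0.26520 → i = 59.004°, r = 39.770°, D_min = 138.929°, rainbow angle = 41.071°.
At 608 nm (n = 1.331): cos²i = 0.25719 → i = 59.527°, r = 40.356°, D_min = 137.630°, rainbow angle = 42.370°.
Angular width = |41.071° − 42.370°| = 1.299°.

1.30°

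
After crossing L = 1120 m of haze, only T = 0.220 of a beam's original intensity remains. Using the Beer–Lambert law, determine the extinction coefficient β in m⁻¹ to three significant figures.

Beer–Lambert: T = exp(−βL) ⇒ β = −ln(T)/L = −ln(0.220)/1120 = 1.5141/1120 = 0.001352 m⁻¹.

0.00135 m⁻¹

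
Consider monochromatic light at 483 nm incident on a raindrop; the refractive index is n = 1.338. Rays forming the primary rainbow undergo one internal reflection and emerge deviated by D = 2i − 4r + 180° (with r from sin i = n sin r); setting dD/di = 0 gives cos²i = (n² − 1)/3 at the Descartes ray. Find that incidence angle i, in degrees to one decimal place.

cos²i = (1.338² − 1)/3 = (1.79024 − 1)/3 = 0.26341.
cos i = 0.51324, so i = 59.120°.

59.1°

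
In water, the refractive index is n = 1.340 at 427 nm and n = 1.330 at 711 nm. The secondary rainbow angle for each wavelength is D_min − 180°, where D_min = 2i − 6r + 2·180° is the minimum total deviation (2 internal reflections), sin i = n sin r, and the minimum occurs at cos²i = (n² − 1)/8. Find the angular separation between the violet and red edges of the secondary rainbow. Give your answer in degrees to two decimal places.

2.61°

At 427 nm (n = 1.340): cos²i = 0.09945 → i = 71.618°, r = 45.088°, D_min = 232.709°, rainbow angle = 52.709°.
At 711 nm (n = 1.330): cos²i = 0.09611 → i = 71.940°, r = 45.630°, D_min = 230.101°, rainbow angle = 50.101°.
Angular width = |52.709° − 50.101°| = 2.608°.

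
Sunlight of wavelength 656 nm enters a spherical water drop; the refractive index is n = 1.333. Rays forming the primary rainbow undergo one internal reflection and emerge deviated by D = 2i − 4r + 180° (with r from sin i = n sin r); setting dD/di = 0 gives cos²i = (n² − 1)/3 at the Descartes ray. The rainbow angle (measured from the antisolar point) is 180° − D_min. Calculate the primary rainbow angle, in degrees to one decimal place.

42.1°

cos²i = (1.77689 − 1)/3 = 0.25896; i = arccos(0.50888) = 59.410°.
sin r = sin 59.410°/1.333 = 0.64579; r = 40.225°.
D_min = 2·59.410° − 4·40.225° + 180° = 137.922°.
Rainbow angle = 180° − D_min = 42.078°.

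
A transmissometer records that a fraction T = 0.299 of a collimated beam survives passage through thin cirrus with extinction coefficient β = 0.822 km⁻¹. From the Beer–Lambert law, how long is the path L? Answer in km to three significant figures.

1.47 km

Beer–Lambert: T = exp(−βL) ⇒ L = −ln(T)/β = −ln(0.299)/0.822 = 1.2073/0.822 = 1.469 km.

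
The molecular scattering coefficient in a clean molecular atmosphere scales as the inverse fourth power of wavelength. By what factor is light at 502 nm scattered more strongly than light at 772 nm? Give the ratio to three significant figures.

Rayleigh scattering ∝ λ⁻⁴, so the ratio of coefficients is the inverse fourth power of the wavelength ratio.
σ(502)/σ(772) = (772/502)⁴ = (1.5378)⁴ = 5.593.

5.59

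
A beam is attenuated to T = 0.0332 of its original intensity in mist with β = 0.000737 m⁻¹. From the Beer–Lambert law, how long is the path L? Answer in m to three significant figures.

4620 m

Beer–Lambert: T = exp(−βL) ⇒ L = −ln(T)/β = −ln(0.0332)/0.000737 = 3.4052/0.000737 = 4620 m.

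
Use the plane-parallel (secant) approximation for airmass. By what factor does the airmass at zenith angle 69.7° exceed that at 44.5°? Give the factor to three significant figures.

X(69.7°)/X(44.5°) = sec 69.7° / sec 44.5° = cos 44.5° / cos 69.7° = 0.7133/0.3469 = 2.0559.

2.06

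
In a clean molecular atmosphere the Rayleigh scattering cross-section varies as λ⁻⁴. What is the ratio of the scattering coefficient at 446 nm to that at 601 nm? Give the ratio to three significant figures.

3.30

Rayleigh scattering ∝ λ⁻⁴, so the ratio of coefficients is the inverse fourth power of the wavelength ratio.
σ(446)/σ(601) = (601/446)⁴ = (1.3475)⁴ = 3.297.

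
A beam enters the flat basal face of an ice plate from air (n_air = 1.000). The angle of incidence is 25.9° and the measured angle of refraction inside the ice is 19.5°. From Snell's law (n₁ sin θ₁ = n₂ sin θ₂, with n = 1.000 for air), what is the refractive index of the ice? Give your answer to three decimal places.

1.309

n = sin θ_i / sin θ_r = sin 25.9° / sin 19.5° = 0.4368 / 0.3338 = 1.3085.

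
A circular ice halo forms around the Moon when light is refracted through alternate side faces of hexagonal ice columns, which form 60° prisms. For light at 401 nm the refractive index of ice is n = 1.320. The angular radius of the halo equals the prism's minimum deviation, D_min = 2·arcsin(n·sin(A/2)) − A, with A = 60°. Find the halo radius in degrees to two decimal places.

n·sin(A/2) = 1.320 × sin 30° = 1.320 × 0.5000 = 0.6600.
D_min = 2·arcsin(0.6600) − 60° = 2 × 41.300° − 60° = 22.600°.

22.60°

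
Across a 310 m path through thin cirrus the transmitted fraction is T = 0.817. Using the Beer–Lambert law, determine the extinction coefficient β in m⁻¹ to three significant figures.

Beer–Lambert: T = exp(−βL) ⇒ β = −ln(T)/L = −ln(0.817)/310 = 0.2021/310 = 0.000652 m⁻¹.

0.000652 m⁻¹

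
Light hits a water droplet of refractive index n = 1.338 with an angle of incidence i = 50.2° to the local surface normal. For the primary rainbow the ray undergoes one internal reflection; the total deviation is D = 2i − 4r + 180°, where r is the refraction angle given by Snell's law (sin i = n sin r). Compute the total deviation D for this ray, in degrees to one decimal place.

140.2°

sin r = sin 50.2° / 1.338 = 0.7683/1.338 = 0.5742; r = 35.04°.
D = 2·50.2° − 4·35.04° + 180° = 100.40° − 140.18° + 180° = 140.22°.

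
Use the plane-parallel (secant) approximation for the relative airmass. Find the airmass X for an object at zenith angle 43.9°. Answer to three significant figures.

1.39

X = sec z = 1/cos 43.9° = 1/0.7206 = 1.3878.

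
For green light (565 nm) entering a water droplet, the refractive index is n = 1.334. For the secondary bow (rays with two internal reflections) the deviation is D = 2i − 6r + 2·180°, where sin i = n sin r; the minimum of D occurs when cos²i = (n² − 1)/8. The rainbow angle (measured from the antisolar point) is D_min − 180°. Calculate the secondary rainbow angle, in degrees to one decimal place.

51.2°

cos²i = (1.77956 − 1)/8 = 0.09744; i = arccos(0.31216) = 71.810°.
sin r = sin 71.810°/1.334 = 0.71217; r = 45.411°.
D_min = 2·71.810° − 6·45.411° + 360° = 231.153°.
Rainbow angle = D_min − 180° = 51.153°.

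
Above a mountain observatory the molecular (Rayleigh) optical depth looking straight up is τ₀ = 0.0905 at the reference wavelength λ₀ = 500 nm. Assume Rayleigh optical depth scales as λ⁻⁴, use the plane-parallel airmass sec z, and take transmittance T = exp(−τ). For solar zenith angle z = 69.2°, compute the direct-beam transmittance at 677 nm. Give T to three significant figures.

0.927

sec 69.2° = 2.8161.
τ = 0.0905 × (500/677)⁴ × 2.8161 = 0.0905 × 0.2975 × 2.8161 = 0.0758.
T = exp(−0.0758) = 0.9270.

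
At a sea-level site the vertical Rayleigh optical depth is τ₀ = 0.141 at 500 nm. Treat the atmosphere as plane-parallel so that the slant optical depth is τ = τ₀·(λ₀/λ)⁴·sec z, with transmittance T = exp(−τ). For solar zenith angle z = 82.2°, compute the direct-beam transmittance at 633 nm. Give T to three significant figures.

sec 82.2° = 7.3684.
τ = 0.141 × (500/633)⁴ × 7.3684 = 0.141 × 0.3893 × 7.3684 = 0.4044.
T = exp(−0.4044) = 0.6674.

0.667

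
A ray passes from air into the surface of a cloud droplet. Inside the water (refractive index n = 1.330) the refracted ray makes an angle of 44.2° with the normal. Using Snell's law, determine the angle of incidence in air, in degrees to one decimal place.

Snell: sin θ_i = n · sin θ_r = 1.330 × sin 44.2° = 1.330 × 0.6972 = 0.9272.
θ_i = arcsin(0.9272) = 68.01°.

68.0°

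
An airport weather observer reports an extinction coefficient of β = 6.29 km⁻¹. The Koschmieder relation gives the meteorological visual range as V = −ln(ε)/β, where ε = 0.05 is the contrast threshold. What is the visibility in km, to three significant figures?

0.476 km

V = −ln(0.05) / 6.29 = 2.996 / 6.29 = 0.4763 km.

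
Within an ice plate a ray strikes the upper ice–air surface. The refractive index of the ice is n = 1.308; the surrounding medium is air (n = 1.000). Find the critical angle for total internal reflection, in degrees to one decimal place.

49.9°

sin θ_c = n_air / n = 1.000 / 1.308 = 0.7645.
θ_c = arcsin(0.7645) = 49.86°.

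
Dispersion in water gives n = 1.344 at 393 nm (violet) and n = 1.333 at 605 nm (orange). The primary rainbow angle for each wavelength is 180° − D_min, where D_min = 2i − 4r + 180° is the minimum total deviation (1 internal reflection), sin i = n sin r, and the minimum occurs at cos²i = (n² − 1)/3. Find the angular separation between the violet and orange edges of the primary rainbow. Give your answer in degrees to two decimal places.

At 393 nm (n = 1.344): cos²i = 0.26878 → i = 58.772°, r = 39.512°, D_min = 139.495°, rainbow angle = 40.505°.
At 605 nm (n = 1.333): cos²i = 0.25896 → i = 59.410°, r = 40.225°, D_min = 137.922°, rainbow angle = 42.078°.
Angular width = |40.505° − 42.078°| = 1.573°.

1.57°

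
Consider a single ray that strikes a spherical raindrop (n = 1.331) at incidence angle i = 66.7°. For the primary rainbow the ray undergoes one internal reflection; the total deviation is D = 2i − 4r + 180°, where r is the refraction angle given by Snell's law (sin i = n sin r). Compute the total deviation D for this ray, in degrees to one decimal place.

138.9°

sin r = sin 66.7° / 1.331 = 0.9184/1.331 = 0.6900; r = 43.63°.
D = 2·66.7° − 4·43.63° + 180° = 133.40° − 174.53° + 180° = 138.87°.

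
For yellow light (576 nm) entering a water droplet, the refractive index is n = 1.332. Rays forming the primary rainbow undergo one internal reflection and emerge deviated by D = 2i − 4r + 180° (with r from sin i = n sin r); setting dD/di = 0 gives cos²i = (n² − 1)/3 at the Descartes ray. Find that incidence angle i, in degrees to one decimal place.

cos²i = (1.332² − 1)/3 = (1.77422 − 1)/3 = 0.25807.
cos i = 0.50801, so i = 59.469°.

59.5°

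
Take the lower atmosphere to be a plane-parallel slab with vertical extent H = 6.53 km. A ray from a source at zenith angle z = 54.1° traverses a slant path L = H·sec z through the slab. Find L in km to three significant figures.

11.1 km

sec z = 1/cos 54.1° = 1.7054.
L = 6.53 × 1.7054 = 11.136 km.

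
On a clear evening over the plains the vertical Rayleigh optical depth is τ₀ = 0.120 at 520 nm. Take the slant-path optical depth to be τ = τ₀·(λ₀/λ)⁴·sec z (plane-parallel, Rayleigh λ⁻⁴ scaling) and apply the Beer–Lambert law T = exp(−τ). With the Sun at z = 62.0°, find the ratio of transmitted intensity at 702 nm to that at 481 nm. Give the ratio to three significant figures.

1.31

Airmass: sec 62.0° = 2.1301.
τ(702 nm) = 0.120 × (520/702)⁴ × 2.1301 = 0.120 × 0.3011 × 2.1301 = 0.0770.
τ(481 nm) = 0.120 × (520/481)⁴ × 2.1301 = 0.120 × 1.3659 × 2.1301 = 0.3491.
T(702)/T(481) = exp(τ_B − τ_A) = exp(0.2722) = 1.3128.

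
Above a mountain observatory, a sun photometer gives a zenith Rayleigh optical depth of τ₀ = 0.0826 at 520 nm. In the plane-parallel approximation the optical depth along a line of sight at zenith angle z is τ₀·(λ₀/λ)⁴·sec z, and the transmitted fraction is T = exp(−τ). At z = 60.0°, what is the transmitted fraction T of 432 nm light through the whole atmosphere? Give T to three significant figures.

sec 60.0° = 2.0000.
τ = 0.0826 × (520/432)⁴ × 2.0000 = 0.0826 × 2.0993 × 2.0000 = 0.3468.
T = exp(−0.3468) = 0.7069.

0.707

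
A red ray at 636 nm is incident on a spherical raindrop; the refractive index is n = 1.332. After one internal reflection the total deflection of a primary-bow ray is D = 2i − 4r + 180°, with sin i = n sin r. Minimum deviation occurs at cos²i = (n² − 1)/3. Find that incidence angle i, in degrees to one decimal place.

cos²i = (1.332² − 1)/3 = (1.77422 − 1)/3 = 0.25807.
cos i = 0.50801, so i = 59.469°.

59.5°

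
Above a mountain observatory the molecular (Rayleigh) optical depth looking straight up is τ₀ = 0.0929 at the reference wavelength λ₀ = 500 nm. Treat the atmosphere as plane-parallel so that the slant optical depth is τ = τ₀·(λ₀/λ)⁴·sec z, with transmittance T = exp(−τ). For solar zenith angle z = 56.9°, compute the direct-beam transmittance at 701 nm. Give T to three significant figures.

0.957

sec 56.9° = 1.8312.
τ = 0.0929 × (500/701)⁴ × 1.8312 = 0.0929 × 0.2588 × 1.8312 = 0.0440.
T = exp(−0.0440) = 0.9569.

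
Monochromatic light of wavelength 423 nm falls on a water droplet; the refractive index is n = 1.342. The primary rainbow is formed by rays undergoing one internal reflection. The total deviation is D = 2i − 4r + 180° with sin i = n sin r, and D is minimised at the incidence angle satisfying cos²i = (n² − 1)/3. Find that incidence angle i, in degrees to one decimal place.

cos²i = (1.342² − 1)/3 = (1.80096 − 1)/3 = 0.26699.
cos i = 0.51671, so i = 58.888°.

58.9°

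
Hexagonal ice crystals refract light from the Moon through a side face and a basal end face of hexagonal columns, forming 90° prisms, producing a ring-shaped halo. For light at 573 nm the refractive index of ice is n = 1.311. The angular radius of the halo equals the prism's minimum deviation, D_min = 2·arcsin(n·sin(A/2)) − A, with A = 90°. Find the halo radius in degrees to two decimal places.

45.95°

n·sin(A/2) = 1.311 × sin 45° = 1.311 × 0.7071 = 0.9270.
D_min = 2·arcsin(0.9270) − 90° = 2 × 67.974° − 90° = 45.949°.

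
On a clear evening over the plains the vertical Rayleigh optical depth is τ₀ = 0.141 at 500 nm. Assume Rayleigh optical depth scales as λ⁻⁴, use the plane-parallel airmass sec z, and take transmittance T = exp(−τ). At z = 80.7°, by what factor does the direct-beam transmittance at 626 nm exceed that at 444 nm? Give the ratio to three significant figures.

Airmass: sec 80.7° = 6.1880.
τ(626 nm) = 0.141 × (500/626)⁴ × 6.1880 = 0.141 × 0.4070 × 6.1880 = 0.3551.
τ(444 nm) = 0.141 × (500/444)⁴ × 6.1880 = 0.141 × 1.6082 × 6.1880 = 1.4032.
T(626)/T(444) = exp(τ_B − τ_A) = exp(1.0481) = 2.8522.

2.85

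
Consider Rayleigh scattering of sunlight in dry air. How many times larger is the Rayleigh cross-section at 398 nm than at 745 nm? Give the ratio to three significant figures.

12.3

Rayleigh scattering ∝ λ⁻⁴, so the ratio of coefficients is the inverse fourth power of the wavelength ratio.
σ(398)/σ(745) = (745/398)⁴ = (1.8719)⁴ = 12.28.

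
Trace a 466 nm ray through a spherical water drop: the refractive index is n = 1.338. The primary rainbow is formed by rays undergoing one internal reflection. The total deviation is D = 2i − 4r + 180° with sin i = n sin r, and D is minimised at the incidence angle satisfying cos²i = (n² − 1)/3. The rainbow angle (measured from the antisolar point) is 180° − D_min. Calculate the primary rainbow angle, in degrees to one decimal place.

cos²i = (1.79024 − 1)/3 = 0.26341; i = arccos(0.51324) = 59.120°.
sin r = sin 59.120°/1.338 = 0.64144; r = 39.899°.
D_min = 2·59.120° − 4·39.899° + 180° = 138.643°.
Rainbow angle = 180° − D_min = 41.357°.

41.4°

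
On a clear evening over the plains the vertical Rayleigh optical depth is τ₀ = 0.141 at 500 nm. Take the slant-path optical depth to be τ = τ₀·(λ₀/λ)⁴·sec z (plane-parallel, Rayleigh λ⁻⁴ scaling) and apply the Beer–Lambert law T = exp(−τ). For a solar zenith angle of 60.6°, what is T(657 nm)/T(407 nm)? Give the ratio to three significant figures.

1.75

Airmass: sec 60.6° = 2.0371.
τ(657 nm) = 0.141 × (500/657)⁴ × 2.0371 = 0.141 × 0.3354 × 2.0371 = 0.0963.
τ(407 nm) = 0.141 × (500/407)⁴ × 2.0371 = 0.141 × 2.2777 × 2.0371 = 0.6542.
T(657)/T(407) = exp(τ_B − τ_A) = exp(0.5579) = 1.7470.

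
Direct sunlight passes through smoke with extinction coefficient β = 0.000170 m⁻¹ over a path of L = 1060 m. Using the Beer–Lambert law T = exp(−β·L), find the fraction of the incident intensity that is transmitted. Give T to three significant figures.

τ = β·L = 0.000170 × 1060 = 0.1802.
T = exp(−0.1802) = 0.8351.

0.835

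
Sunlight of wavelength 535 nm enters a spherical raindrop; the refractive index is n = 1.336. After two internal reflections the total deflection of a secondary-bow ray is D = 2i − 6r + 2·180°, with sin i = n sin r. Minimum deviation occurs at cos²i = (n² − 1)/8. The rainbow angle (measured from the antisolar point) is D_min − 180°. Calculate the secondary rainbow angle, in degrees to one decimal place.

cos²i = (1.78490 − 1)/8 = 0.09811; i = arccos(0.31323) = 71.746°.
sin r = sin 71.746°/1.336 = 0.71084; r = 45.303°.
D_min = 2·71.746° − 6·45.303° + 360° = 231.674°.
Rainbow angle = D_min − 180° = 51.674°.

51.7°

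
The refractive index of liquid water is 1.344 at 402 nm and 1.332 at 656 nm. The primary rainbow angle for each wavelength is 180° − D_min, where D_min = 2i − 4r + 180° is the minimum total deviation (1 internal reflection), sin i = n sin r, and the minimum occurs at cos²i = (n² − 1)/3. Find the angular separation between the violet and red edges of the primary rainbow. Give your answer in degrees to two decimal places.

1.72°

At 402 nm (n = 1.344): cos²i = 0.26878 → i = 58.772°, r = 39.512°, D_min = 139.495°, rainbow angle = 40.505°.
At 656 nm (n = 1.332): cos²i = 0.25807 → i = 59.469°, r = 40.290°, D_min = 137.776°, rainbow angle = 42.224°.
Angular width = |40.505° − 42.224°| = 1.719°.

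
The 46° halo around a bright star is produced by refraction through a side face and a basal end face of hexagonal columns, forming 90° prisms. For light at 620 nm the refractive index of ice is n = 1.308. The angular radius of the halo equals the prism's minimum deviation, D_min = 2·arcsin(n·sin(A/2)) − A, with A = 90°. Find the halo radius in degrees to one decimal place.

45.3°

n·sin(A/2) = 1.308 × sin 45° = 1.308 × 0.7071 = 0.9249.
D_min = 2·arcsin(0.9249) − 90° = 2 × 67.653° − 90° = 45.305°.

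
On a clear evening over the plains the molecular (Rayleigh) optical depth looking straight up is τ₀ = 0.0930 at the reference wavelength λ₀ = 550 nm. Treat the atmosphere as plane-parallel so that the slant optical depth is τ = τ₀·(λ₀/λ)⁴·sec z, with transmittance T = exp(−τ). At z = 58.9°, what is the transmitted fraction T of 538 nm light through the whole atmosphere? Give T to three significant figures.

sec 58.9° = 1.9360.
τ = 0.0930 × (550/538)⁴ × 1.9360 = 0.0930 × 1.0922 × 1.9360 = 0.1967.
T = exp(−0.1967) = 0.8215.

0.821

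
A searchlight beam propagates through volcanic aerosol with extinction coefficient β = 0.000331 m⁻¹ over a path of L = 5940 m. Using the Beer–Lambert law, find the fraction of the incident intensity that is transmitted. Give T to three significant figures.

0.140

τ = β·L = 0.000331 × 5940 = 1.9661.
T = exp(−1.9661) = 0.1400.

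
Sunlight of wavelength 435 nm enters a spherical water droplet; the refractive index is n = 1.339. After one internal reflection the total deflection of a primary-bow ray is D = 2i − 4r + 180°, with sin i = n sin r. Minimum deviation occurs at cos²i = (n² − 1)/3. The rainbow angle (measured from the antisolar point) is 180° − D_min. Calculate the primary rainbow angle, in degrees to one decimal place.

cos²i = (1.79292 − 1)/3 = 0.26431; i = arccos(0.51411) = 59.062°.
sin r = sin 59.062°/1.339 = 0.64057; r = 39.834°.
D_min = 2·59.062° − 4·39.834° + 180° = 138.786°.
Rainbow angle = 180° − D_min = 41.214°.

41.2°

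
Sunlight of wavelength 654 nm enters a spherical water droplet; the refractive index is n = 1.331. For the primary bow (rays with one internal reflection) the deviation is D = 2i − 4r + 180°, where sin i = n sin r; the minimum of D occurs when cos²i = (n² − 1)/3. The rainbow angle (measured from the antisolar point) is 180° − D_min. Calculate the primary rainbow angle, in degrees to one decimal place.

cos²i = (1.77156 − 1)/3 = 0.25719; i = arccos(0.50714) = 59.527°.
sin r = sin 59.527°/1.331 = 0.64753; r = 40.356°.
D_min = 2·59.527° − 4·40.356° + 180° = 137.630°.
Rainbow angle = 180° − D_min = 42.370°.

42.4°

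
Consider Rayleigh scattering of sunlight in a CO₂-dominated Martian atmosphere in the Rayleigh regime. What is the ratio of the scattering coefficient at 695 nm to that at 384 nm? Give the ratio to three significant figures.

0.0932

Rayleigh scattering ∝ λ⁻⁴, so the ratio of coefficients is the inverse fourth power of the wavelength ratio.
σ(695)/σ(384) = (384/695)⁴ = (0.5525)⁴ = 0.09319.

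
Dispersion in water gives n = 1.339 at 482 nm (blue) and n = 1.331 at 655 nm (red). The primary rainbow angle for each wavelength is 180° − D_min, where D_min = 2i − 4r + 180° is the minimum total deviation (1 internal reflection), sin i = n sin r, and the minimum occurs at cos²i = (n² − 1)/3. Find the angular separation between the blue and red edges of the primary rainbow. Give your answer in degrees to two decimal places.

At 482 nm (n = 1.339): cos²i = 0.26431 → i = 59.062°, r = 39.834°, D_min = 138.786°, rainbow angle = 41.214°.
At 655 nm (n = 1.331): cos²i = 0.25719 → i = 59.527°, r = 40.356°, D_min = 137.630°, rainbow angle = 42.370°.
Angular width = |41.214° − 42.370°| = 1.156°.

1.16°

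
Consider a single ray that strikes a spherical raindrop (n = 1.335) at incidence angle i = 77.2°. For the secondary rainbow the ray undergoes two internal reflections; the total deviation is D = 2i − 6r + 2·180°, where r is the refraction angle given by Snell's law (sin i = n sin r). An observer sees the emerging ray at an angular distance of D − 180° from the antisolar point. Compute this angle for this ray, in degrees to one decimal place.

52.9°

sin r = sin 77.2° / 1.335 = 0.9751/1.335 = 0.7304; r = 46.92°.
D = 2·77.2° − 6·46.92° + 2·180° = 154.40° − 281.54° + 360° = 232.86°.
Angle from antisolar point = D − 180° = 52.86°.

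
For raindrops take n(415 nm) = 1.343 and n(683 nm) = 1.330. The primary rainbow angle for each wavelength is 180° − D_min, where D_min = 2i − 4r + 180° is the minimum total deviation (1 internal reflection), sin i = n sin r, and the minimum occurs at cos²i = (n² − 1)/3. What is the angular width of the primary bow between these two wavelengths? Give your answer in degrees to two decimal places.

1.87°

At 415 nm (n = 1.343): cos²i = 0.26788 → i = 58.830°, r = 39.577°, D_min = 139.354°, rainbow angle = 40.646°.
At 683 nm (n = 1.330): cos²i = 0.25630 → i = 59.585°, r = 40.422°, D_min = 137.484°, rainbow angle = 42.516°.
Angular width = |40.646° − 42.516°| = 1.871°.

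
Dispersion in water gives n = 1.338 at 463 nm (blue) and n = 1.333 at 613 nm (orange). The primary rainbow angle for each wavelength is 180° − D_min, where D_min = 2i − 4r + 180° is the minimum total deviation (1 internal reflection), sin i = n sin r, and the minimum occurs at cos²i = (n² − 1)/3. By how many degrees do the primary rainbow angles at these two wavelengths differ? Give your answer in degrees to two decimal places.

0.72°

At 463 nm (n = 1.338): cos²i = 0.26341 → i = 59.120°, r = 39.899°, D_min = 138.643°, rainbow angle = 41.357°.
At 613 nm (n = 1.333): cos²i = 0.25896 → i = 59.410°, r = 40.225°, D_min = 137.922°, rainbow angle = 42.078°.
Angular width = |41.357° − 42.078°| = 0.722°.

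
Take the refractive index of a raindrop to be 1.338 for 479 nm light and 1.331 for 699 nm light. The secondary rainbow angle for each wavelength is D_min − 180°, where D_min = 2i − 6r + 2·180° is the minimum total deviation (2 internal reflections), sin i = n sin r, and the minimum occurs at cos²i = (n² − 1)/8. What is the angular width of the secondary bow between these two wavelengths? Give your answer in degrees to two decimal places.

At 479 nm (n = 1.338): cos²i = 0.09878 → i = 71.682°, r = 45.195°, D_min = 232.193°, rainbow angle = 52.193°.
At 699 nm (n = 1.331): cos²i = 0.09645 → i = 71.907°, r = 45.575°, D_min = 230.365°, rainbow angle = 50.365°.
Angular width = |52.193° − 50.365°| = 1.828°.

1.83°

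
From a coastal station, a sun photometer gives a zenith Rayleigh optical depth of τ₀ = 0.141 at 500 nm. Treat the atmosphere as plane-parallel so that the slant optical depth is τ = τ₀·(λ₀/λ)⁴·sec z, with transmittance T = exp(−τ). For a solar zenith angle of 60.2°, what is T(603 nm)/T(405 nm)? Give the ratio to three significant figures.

1.69

Airmass: sec 60.2° = 2.0122.
τ(603 nm) = 0.141 × (500/603)⁴ × 2.0122 = 0.141 × 0.4727 × 2.0122 = 0.1341.
τ(405 nm) = 0.141 × (500/405)⁴ × 2.0122 = 0.141 × 2.3231 × 2.0122 = 0.6591.
T(603)/T(405) = exp(τ_B − τ_A) = exp(0.5250) = 1.6904.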